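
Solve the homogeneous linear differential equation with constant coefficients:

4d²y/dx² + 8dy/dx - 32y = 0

Characteristic equation: 4r² + 8r - 32 = 0
Divide by 4: r² + 2r - 8 = 0
Roots: r = 2, -4 (distinct real)
General solution: y = C₁e^(2x) + C₂e^(-4x)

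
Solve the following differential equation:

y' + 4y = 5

Using integrating factor method:

General solution: y = 5/4 + Ce^(-4x)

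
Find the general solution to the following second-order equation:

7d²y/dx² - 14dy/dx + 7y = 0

Characteristic equation: 7r² - 14r + 7 = 0
Divide by 7: r² - 2r + 1 = 0
Factored: (r - 1)² = 0
Repeated root: r = 1
General solution: y = (C₁ + C₂x)e^x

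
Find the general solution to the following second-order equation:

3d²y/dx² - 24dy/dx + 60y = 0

Characteristic equation: 3r² - 24r + 60 = 0
Divide by 3: r² - 8r + 20 = 0
Roots: r = 4 ± 2i (complex conjugates)
General solution: y = e^(4x)(C₁cos(2x) + C₂sin(2x))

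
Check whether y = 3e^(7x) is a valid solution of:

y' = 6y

Verification:
y = 3e^(7x)
y' = 21e^(7x)
But 6y = 18e^(7x)
y' ≠ 6y — the derivative does not match

No, it is not a solution.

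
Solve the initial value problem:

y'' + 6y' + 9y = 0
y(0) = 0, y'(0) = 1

General solution: y = (C₁ + C₂x)e^(-3x)
Repeated root r = -3
Applying ICs: C₁ = 0, C₂ = 1
Particular solution: y = xe^(-3x)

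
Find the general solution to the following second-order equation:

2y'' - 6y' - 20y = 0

Characteristic equation: 2r² - 6r - 20 = 0
Divide by 2: r² - 3r - 10 = 0
Roots: r = 5, -2 (distinct real)
General solution: y = C₁e^(5x) + C₂e^(-2x)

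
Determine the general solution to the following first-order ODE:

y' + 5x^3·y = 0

Using integrating factor method:

General solution: y = Ce^(-5x^4/4)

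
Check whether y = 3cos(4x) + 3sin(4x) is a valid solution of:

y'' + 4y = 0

Verification:
y'' = -48cos(4x) - 48sin(4x)
y'' + 4y ≠ 0 (frequency mismatch: got 16 instead of 4)

No, it is not a solution.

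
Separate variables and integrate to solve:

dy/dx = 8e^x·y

Separating variables and integrating:
ln|y| = 8e^x + C

General solution: y = Ce^(8e^x)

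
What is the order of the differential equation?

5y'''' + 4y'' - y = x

The order is 4 (highest derivative is of order 4).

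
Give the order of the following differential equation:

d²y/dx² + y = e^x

The order is 2 (highest derivative is of order 2).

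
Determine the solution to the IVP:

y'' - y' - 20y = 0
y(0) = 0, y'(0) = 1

General solution: y = C₁e^(5x) + C₂e^(-4x)
Applying ICs: C₁ = 1/9, C₂ = -1/9
Particular solution: y = (1/9)e^(5x) - (1/9)e^(-4x)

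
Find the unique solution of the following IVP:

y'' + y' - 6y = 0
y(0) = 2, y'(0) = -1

General solution: y = C₁e^(2x) + C₂e^(-3x)
Applying ICs: C₁ = 1, C₂ = 1
Particular solution: y = e^(2x) + e^(-3x)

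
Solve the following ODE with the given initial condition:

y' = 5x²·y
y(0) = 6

General solution: y = Ce^(5x³/3)
Applying IC y(0) = 6:
Particular solution: y = 6e^(5x³/3)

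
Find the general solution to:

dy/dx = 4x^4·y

Separating variables and integrating:
ln|y| = 4x^5/5 + C

General solution: y = Ce^(4x^5/5)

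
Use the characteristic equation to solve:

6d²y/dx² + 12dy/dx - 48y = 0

Characteristic equation: 6r² + 12r - 48 = 0
Divide by 6: r² + 2r - 8 = 0
Roots: r = 2, -4 (distinct real)
General solution: y = C₁e^(2x) + C₂e^(-4x)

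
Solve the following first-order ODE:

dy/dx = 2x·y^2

Separating variables and integrating:
-1/y = x^2 + C

General solution: y^-1 = -x^2 + C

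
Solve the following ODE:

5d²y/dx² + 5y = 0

Characteristic equation: 5r² + 5 = 0
Divide by 5: r² + 1 = 0
Roots: r = ±i (complex conjugates)
General solution: y = C₁cos(x) + C₂sin(x)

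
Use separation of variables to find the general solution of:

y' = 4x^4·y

Separating variables and integrating:
ln|y| = 4x^5/5 + C

General solution: y = Ce^(4x^5/5)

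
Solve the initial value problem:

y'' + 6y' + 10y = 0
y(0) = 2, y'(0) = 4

General solution: y = e^(-3x)(C₁cos(x) + C₂sin(x))
Complex roots r = -3 ± i
Applying ICs: C₁ = 2, C₂ = 10
Particular solution: y = e^(-3x)(2cos(x) + 10sin(x))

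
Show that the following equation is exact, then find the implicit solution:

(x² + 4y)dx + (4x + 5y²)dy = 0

Verify exactness: ∂M/∂y = ∂N/∂x ✓
Find F(x,y) such that ∂F/∂x = M, ∂F/∂y = N
Solution: x³/3 + 4xy + 5y³/3 = C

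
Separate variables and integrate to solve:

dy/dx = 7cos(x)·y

Separating variables and integrating:
ln|y| = 7sin(x) + C

General solution: y = Ce^(7sin(x))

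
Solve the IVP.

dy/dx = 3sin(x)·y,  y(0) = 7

General solution: y = Ce^(-3cos(x))
Applying IC y(0) = 7:
Particular solution: y = 7e^(3(1-cos(x)))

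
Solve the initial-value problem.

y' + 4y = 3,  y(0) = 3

General solution: y = 3/4 + Ce^(-4x)
Applying y(0) = 3: C = 3 - 3/4 = 9/4
Particular solution: y = 3/4 + (9/4)e^(-4x)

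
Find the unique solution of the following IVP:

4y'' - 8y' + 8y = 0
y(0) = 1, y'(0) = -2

General solution: y = e^x(C₁cos(x) + C₂sin(x))
Complex roots r = 1 ± i
Applying ICs: C₁ = 1, C₂ = -3
Particular solution: y = e^x(cos(x) - 3sin(x))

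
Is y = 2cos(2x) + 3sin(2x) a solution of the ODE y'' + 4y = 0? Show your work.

Verification:
y'' = -8cos(2x) - 12sin(2x)
y'' + 4y = 0 ✓

Yes, it is a solution.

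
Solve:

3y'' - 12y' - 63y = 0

Characteristic equation: 3r² - 12r - 63 = 0
Divide by 3: r² - 4r - 21 = 0
Roots: r = 7, -3 (distinct real)
General solution: y = C₁e^(7x) + C₂e^(-3x)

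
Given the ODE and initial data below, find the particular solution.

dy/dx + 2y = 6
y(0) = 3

General solution: y = 3 + Ce^(-2x)
Applying y(0) = 3: C = 3 - 3 = 0
Particular solution: y = 3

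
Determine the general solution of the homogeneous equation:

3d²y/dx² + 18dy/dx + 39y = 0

Characteristic equation: 3r² + 18r + 39 = 0
Divide by 3: r² + 6r + 13 = 0
Roots: r = -3 ± 2i (complex conjugates)
General solution: y = e^(-3x)(C₁cos(2x) + C₂sin(2x))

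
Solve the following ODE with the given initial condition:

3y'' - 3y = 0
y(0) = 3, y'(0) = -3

General solution: y = C₁e^x + C₂e^(-x)
Applying ICs: C₁ = 0, C₂ = 3
Particular solution: y = 3e^(-x)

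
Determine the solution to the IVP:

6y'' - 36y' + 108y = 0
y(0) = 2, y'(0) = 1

General solution: y = e^(3x)(C₁cos(3x) + C₂sin(3x))
Complex roots r = 3 ± 3i
Applying ICs: C₁ = 2, C₂ = -5/3
Particular solution: y = e^(3x)(2cos(3x) - (5/3)sin(3x))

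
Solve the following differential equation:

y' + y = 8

Using integrating factor method:

General solution: y = 8 + Ce^(-x)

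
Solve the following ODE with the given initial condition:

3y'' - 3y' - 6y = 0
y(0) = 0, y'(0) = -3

General solution: y = C₁e^(2x) + C₂e^(-x)
Applying ICs: C₁ = -1, C₂ = 1
Particular solution: y = -e^(2x) + e^(-x)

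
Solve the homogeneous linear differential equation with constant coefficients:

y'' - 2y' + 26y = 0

Characteristic equation: r² - 2r + 26 = 0
Roots: r = 1 ± 5i (complex conjugates)
General solution: y = e^x(C₁cos(5x) + C₂sin(5x))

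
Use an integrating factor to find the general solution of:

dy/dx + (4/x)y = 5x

Using integrating factor method:

General solution: y = (5/6)x^2 + Cx^(-4)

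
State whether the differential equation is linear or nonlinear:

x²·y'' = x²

Linear (y and its derivatives appear to the first power only, no products of y terms)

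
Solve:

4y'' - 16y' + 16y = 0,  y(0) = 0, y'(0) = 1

General solution: y = (C₁ + C₂x)e^(2x)
Repeated root r = 2
Applying ICs: C₁ = 0, C₂ = 1
Particular solution: y = xe^(2x)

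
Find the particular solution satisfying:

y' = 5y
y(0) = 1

General solution: y = Ce^(5x)
Applying IC y(0) = 1:
Particular solution: y = e^(5x)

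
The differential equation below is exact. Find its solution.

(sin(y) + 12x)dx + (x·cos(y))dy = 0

Verify exactness: ∂M/∂y = ∂N/∂x ✓
Find F(x,y) such that ∂F/∂x = M, ∂F/∂y = N
Solution: x·sin(y) + 6x² = C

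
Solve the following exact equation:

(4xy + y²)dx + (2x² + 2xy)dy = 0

Verify exactness: ∂M/∂y = ∂N/∂x ✓
Find F(x,y) such that ∂F/∂x = M, ∂F/∂y = N
Solution: 2x²y + xy² = C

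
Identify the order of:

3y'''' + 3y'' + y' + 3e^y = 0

The order is 4 (highest derivative is of order 4).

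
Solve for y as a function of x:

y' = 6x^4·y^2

Separating variables and integrating:
-1/y = 6x^5/5 + C

General solution: y^-1 = (-6/5)x^5 + C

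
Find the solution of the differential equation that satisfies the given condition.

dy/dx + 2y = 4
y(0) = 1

General solution: y = 2 + Ce^(-2x)
Applying y(0) = 1: C = 1 - 2 = -1
Particular solution: y = 2 - e^(-2x)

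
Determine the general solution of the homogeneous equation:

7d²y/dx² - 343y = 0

Characteristic equation: 7r² - 343 = 0
Divide by 7: r² - 49 = 0
Roots: r = 7, -7 (distinct real)
General solution: y = C₁e^(7x) + C₂e^(-7x)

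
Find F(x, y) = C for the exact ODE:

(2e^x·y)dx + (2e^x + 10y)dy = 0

Verify exactness: ∂M/∂y = ∂N/∂x ✓
Find F(x,y) such that ∂F/∂x = M, ∂F/∂y = N
Solution: 2e^x·y + 5y² = C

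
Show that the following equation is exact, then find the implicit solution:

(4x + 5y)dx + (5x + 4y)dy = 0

Verify exactness: ∂M/∂y = ∂N/∂x ✓
Find F(x,y) such that ∂F/∂x = M, ∂F/∂y = N
Solution: 2x² + 5xy + 2y² = C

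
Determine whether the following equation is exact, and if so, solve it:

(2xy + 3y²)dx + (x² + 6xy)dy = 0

Verify exactness: ∂M/∂y = ∂N/∂x ✓
Find F(x,y) such that ∂F/∂x = M, ∂F/∂y = N
Solution: x²y + 3xy² = C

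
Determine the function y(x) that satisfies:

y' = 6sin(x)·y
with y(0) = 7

General solution: y = Ce^(-6cos(x))
Applying IC y(0) = 7:
Particular solution: y = 7e^(6(1-cos(x)))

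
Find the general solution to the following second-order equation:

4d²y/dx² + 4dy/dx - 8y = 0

Characteristic equation: 4r² + 4r - 8 = 0
Divide by 4: r² + r - 2 = 0
Roots: r = 1, -2 (distinct real)
General solution: y = C₁e^x + C₂e^(-2x)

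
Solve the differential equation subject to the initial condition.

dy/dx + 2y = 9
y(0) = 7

General solution: y = 9/2 + Ce^(-2x)
Applying y(0) = 7: C = 7 - 9/2 = 5/2
Particular solution: y = 9/2 + (5/2)e^(-2x)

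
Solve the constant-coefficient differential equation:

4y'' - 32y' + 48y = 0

Characteristic equation: 4r² - 32r + 48 = 0
Divide by 4: r² - 8r + 12 = 0
Roots: r = 2, 6 (distinct real)
General solution: y = C₁e^(2x) + C₂e^(6x)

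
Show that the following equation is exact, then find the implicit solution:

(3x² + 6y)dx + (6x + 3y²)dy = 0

Verify exactness: ∂M/∂y = ∂N/∂x ✓
Find F(x,y) such that ∂F/∂x = M, ∂F/∂y = N
Solution: x³ + 6xy + y³ = C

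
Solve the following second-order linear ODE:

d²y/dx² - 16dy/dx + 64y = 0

Characteristic equation: r² - 16r + 64 = 0
Factored: (r - 8)² = 0
Repeated root: r = 8
General solution: y = (C₁ + C₂x)e^(8x)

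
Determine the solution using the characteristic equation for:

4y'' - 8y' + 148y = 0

Characteristic equation: 4r² - 8r + 148 = 0
Divide by 4: r² - 2r + 37 = 0
Roots: r = 1 ± 6i (complex conjugates)
General solution: y = e^x(C₁cos(6x) + C₂sin(6x))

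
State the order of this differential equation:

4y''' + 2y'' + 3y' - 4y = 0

The order is 3 (highest derivative is of order 3).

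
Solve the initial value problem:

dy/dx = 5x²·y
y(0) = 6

General solution: y = Ce^(5x³/3)
Applying IC y(0) = 6:
Particular solution: y = 6e^(5x³/3)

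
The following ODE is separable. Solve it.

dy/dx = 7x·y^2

Separating variables and integrating:
-1/y = 7x^2/2 + C

General solution: y^-1 = (-7/2)x^2 + C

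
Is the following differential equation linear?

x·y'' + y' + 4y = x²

Yes. Linear (y and its derivatives appear to the first power only, no products of y terms)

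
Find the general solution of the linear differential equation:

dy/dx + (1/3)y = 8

Using integrating factor method:

General solution: y = 24 + Ce^(-x/3)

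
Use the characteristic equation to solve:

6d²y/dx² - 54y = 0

Characteristic equation: 6r² - 54 = 0
Divide by 6: r² - 9 = 0
Roots: r = 3, -3 (distinct real)
General solution: y = C₁e^(3x) + C₂e^(-3x)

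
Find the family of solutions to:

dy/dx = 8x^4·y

Separating variables and integrating:
ln|y| = 8x^5/5 + C

General solution: y = Ce^(8x^5/5)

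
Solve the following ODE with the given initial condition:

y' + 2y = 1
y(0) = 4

General solution: y = 1/2 + Ce^(-2x)
Applying y(0) = 4: C = 4 - 1/2 = 7/2
Particular solution: y = 1/2 + (7/2)e^(-2x)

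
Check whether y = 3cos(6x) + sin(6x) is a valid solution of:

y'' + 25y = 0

Verification:
y'' = -108cos(6x) - 36sin(6x)
y'' + 25y ≠ 0 (frequency mismatch: got 36 instead of 25)

No, it is not a solution.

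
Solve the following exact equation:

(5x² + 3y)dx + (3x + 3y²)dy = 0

Verify exactness: ∂M/∂y = ∂N/∂x ✓
Find F(x,y) such that ∂F/∂x = M, ∂F/∂y = N
Solution: 5x³/3 + 3xy + y³ = C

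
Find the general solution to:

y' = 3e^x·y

Separating variables and integrating:
ln|y| = 3e^x + C

General solution: y = Ce^(3e^x)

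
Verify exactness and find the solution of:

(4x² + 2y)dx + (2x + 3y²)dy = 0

Verify exactness: ∂M/∂y = ∂N/∂x ✓
Find F(x,y) such that ∂F/∂x = M, ∂F/∂y = N
Solution: 4x³/3 + 2xy + y³ = C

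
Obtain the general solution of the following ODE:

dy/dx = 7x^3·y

Separating variables and integrating:
ln|y| = 7x^4/4 + C

General solution: y = Ce^(7x^4/4)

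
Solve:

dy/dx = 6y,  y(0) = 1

General solution: y = Ce^(6x)
Applying IC y(0) = 1:
Particular solution: y = e^(6x)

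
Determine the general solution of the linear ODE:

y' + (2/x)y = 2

Using integrating factor method:

General solution: y = (2/3)x + Cx^(-2)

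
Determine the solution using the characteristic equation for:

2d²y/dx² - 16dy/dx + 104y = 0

Characteristic equation: 2r² - 16r + 104 = 0
Divide by 2: r² - 8r + 52 = 0
Roots: r = 4 ± 6i (complex conjugates)
General solution: y = e^(4x)(C₁cos(6x) + C₂sin(6x))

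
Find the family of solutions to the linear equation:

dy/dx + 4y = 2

Using integrating factor method:

General solution: y = 1/2 + Ce^(-4x)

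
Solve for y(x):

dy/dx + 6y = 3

Using integrating factor method:

General solution: y = 1/2 + Ce^(-6x)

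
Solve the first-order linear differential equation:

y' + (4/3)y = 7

Using integrating factor method:

General solution: y = 21/4 + Ce^(-4x/3)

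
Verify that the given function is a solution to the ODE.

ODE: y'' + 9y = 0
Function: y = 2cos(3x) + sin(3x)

Verification:
y'' = -18cos(3x) - 9sin(3x)
y'' + 9y = 0 ✓

Yes, it is a solution.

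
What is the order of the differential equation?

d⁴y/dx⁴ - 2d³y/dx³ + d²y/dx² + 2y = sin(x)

The order is 4 (highest derivative is of order 4).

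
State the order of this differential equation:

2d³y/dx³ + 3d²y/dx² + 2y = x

The order is 3 (highest derivative is of order 3).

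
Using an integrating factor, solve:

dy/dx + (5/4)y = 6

Using integrating factor method:

General solution: y = 24/5 + Ce^(-5x/4)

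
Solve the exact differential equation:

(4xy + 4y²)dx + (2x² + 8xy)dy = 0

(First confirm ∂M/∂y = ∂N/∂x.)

Verify exactness: ∂M/∂y = ∂N/∂x ✓
Find F(x,y) such that ∂F/∂x = M, ∂F/∂y = N
Solution: 2x²y + 4xy² = C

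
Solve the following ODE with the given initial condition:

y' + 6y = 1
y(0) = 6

General solution: y = 1/6 + Ce^(-6x)
Applying y(0) = 6: C = 6 - 1/6 = 35/6
Particular solution: y = 1/6 + (35/6)e^(-6x)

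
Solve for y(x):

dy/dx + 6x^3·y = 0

Using integrating factor method:

General solution: y = Ce^(-3x^4/2)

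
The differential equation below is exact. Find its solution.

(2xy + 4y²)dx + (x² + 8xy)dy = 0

Verify exactness: ∂M/∂y = ∂N/∂x ✓
Find F(x,y) such that ∂F/∂x = M, ∂F/∂y = N
Solution: x²y + 4xy² = C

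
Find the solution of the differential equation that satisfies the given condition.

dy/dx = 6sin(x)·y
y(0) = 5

General solution: y = Ce^(-6cos(x))
Applying IC y(0) = 5:
Particular solution: y = 5e^(6(1-cos(x)))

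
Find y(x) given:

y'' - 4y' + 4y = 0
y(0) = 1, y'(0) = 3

General solution: y = (C₁ + C₂x)e^(2x)
Repeated root r = 2
Applying ICs: C₁ = 1, C₂ = 1
Particular solution: y = (1 + x)e^(2x)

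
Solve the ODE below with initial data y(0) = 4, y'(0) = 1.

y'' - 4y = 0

General solution: y = C₁e^(2x) + C₂e^(-2x)
Applying ICs: C₁ = 9/4, C₂ = 7/4
Particular solution: y = (9/4)e^(2x) + (7/4)e^(-2x)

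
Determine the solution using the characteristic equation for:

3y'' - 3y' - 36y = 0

Characteristic equation: 3r² - 3r - 36 = 0
Divide by 3: r² - r - 12 = 0
Roots: r = 4, -3 (distinct real)
General solution: y = C₁e^(4x) + C₂e^(-3x)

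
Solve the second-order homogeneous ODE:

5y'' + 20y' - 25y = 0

Characteristic equation: 5r² + 20r - 25 = 0
Divide by 5: r² + 4r - 5 = 0
Roots: r = 1, -5 (distinct real)
General solution: y = C₁e^x + C₂e^(-5x)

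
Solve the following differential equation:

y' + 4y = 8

Using integrating factor method:

General solution: y = 2 + Ce^(-4x)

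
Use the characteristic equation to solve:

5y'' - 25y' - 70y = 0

Characteristic equation: 5r² - 25r - 70 = 0
Divide by 5: r² - 5r - 14 = 0
Roots: r = 7, -2 (distinct real)
General solution: y = C₁e^(7x) + C₂e^(-2x)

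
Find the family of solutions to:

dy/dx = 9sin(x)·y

Separating variables and integrating:
ln|y| = -9cos(x) + C

General solution: y = Ce^(-9cos(x))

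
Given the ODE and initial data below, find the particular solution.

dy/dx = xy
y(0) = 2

General solution: y = Ce^(x²/2)
Applying IC y(0) = 2:
Particular solution: y = 2e^(x²/2)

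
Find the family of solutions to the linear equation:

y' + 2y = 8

Using integrating factor method:

General solution: y = 4 + Ce^(-2x)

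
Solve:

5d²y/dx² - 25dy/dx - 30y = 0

Characteristic equation: 5r² - 25r - 30 = 0
Divide by 5: r² - 5r - 6 = 0
Roots: r = 6, -1 (distinct real)
General solution: y = C₁e^(6x) + C₂e^(-x)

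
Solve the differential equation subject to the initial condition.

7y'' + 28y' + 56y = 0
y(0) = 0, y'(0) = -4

General solution: y = e^(-2x)(C₁cos(2x) + C₂sin(2x))
Complex roots r = -2 ± 2i
Applying ICs: C₁ = 0, C₂ = -2
Particular solution: y = e^(-2x)(-2sin(2x))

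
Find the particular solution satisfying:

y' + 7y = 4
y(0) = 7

General solution: y = 4/7 + Ce^(-7x)
Applying y(0) = 7: C = 7 - 4/7 = 45/7
Particular solution: y = 4/7 + (45/7)e^(-7x)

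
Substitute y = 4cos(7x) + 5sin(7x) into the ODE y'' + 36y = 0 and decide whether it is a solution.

Verification:
y'' = -196cos(7x) - 245sin(7x)
y'' + 36y ≠ 0 (frequency mismatch: got 49 instead of 36)

No, it is not a solution.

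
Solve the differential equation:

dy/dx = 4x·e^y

Separating variables and integrating:
-e^(-y) = 2x² + C

General solution: y = -ln(C - 2x²)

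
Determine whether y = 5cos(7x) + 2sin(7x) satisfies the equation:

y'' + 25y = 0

Verification:
y'' = -245cos(7x) - 98sin(7x)
y'' + 25y ≠ 0 (frequency mismatch: got 49 instead of 25)

No, it is not a solution.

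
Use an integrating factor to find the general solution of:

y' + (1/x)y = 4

Using integrating factor method:

General solution: y = 2x + C/x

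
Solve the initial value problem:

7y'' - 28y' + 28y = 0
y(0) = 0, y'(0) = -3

General solution: y = (C₁ + C₂x)e^(2x)
Repeated root r = 2
Applying ICs: C₁ = 0, C₂ = -3
Particular solution: y = -3xe^(2x)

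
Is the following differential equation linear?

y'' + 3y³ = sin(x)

No. Nonlinear (y³ term)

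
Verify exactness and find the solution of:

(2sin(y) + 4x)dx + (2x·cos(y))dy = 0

Verify exactness: ∂M/∂y = ∂N/∂x ✓
Find F(x,y) such that ∂F/∂x = M, ∂F/∂y = N
Solution: 2x·sin(y) + 2x² = C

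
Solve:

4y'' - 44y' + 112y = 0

Characteristic equation: 4r² - 44r + 112 = 0
Divide by 4: r² - 11r + 28 = 0
Roots: r = 7, 4 (distinct real)
General solution: y = C₁e^(7x) + C₂e^(4x)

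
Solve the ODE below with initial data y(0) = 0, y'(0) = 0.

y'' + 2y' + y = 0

General solution: y = (C₁ + C₂x)e^(-x)
Repeated root r = -1
Applying ICs: C₁ = 0, C₂ = 0
Particular solution: y = 0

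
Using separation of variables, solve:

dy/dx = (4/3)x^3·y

Separating variables and integrating:
ln|y| = x^4/3 + C

General solution: y = Ce^(x^4/3)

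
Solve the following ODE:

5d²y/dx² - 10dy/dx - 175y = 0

Characteristic equation: 5r² - 10r - 175 = 0
Divide by 5: r² - 2r - 35 = 0
Roots: r = 7, -5 (distinct real)
General solution: y = C₁e^(7x) + C₂e^(-5x)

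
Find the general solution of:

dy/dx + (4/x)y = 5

Using integrating factor method:

General solution: y = x + Cx^(-4)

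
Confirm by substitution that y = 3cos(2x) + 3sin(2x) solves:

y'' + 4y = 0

Verification:
y'' = -12cos(2x) - 12sin(2x)
y'' + 4y = 0 ✓

Yes, it is a solution.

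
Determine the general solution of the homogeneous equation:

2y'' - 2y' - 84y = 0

Characteristic equation: 2r² - 2r - 84 = 0
Divide by 2: r² - r - 42 = 0
Roots: r = 7, -6 (distinct real)
General solution: y = C₁e^(7x) + C₂e^(-6x)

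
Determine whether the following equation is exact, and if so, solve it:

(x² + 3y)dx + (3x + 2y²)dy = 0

Verify exactness: ∂M/∂y = ∂N/∂x ✓
Find F(x,y) such that ∂F/∂x = M, ∂F/∂y = N
Solution: x³/3 + 3xy + 2y³/3 = C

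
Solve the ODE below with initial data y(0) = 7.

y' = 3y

General solution: y = Ce^(3x)
Applying IC y(0) = 7:
Particular solution: y = 7e^(3x)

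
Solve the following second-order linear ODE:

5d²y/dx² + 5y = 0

Characteristic equation: 5r² + 5 = 0
Divide by 5: r² + 1 = 0
Roots: r = ±i (complex conjugates)
General solution: y = C₁cos(x) + C₂sin(x)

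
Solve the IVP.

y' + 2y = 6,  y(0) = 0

General solution: y = 3 + Ce^(-2x)
Applying y(0) = 0: C = 0 - 3 = -3
Particular solution: y = 3 - 3e^(-2x)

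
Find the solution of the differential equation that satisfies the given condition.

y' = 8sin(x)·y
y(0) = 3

General solution: y = Ce^(-8cos(x))
Applying IC y(0) = 3:
Particular solution: y = 3e^(8(1-cos(x)))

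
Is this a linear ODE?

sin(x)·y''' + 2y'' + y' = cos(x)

Yes. Linear (y and its derivatives appear to the first power only, no products of y terms)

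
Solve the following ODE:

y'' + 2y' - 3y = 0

Characteristic equation: r² + 2r - 3 = 0
Roots: r = 1, -3 (distinct real)
General solution: y = C₁e^x + C₂e^(-3x)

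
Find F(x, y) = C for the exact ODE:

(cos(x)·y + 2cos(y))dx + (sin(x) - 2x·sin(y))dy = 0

Verify exactness: ∂M/∂y = ∂N/∂x ✓
Find F(x,y) such that ∂F/∂x = M, ∂F/∂y = N
Solution: sin(x)·y + 2x·cos(y) = C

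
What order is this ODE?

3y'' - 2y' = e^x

The order is 2 (highest derivative is of order 2).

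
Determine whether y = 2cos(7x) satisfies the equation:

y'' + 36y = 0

Verification:
y'' = -98cos(7x)
y'' + 36y ≠ 0 (frequency mismatch: got 49 instead of 36)

No, it is not a solution.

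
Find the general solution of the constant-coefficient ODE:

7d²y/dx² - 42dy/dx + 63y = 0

Characteristic equation: 7r² - 42r + 63 = 0
Divide by 7: r² - 6r + 9 = 0
Factored: (r - 3)² = 0
Repeated root: r = 3
General solution: y = (C₁ + C₂x)e^(3x)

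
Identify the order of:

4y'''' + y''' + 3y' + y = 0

The order is 4 (highest derivative is of order 4).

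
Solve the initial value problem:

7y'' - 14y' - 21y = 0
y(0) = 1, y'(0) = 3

General solution: y = C₁e^(3x) + C₂e^(-x)
Applying ICs: C₁ = 1, C₂ = 0
Particular solution: y = e^(3x)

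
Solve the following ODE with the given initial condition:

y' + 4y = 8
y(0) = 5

General solution: y = 2 + Ce^(-4x)
Applying y(0) = 5: C = 5 - 2 = 3
Particular solution: y = 2 + 3e^(-4x)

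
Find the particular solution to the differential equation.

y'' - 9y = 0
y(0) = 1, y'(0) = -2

General solution: y = C₁e^(3x) + C₂e^(-3x)
Applying ICs: C₁ = 1/6, C₂ = 5/6
Particular solution: y = (1/6)e^(3x) + (5/6)e^(-3x)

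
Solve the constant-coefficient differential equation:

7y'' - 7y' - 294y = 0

Characteristic equation: 7r² - 7r - 294 = 0
Divide by 7: r² - r - 42 = 0
Roots: r = 7, -6 (distinct real)
General solution: y = C₁e^(7x) + C₂e^(-6x)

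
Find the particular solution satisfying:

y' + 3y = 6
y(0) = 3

General solution: y = 2 + Ce^(-3x)
Applying y(0) = 3: C = 3 - 2 = 1
Particular solution: y = 2 + e^(-3x)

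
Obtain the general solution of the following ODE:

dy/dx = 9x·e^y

Separating variables and integrating:
-e^(-y) = 9x²/2 + C

General solution: y = -ln(C - 9x²/2)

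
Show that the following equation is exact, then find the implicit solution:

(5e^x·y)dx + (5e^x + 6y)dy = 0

Verify exactness: ∂M/∂y = ∂N/∂x ✓
Find F(x,y) such that ∂F/∂x = M, ∂F/∂y = N
Solution: 5e^x·y + 3y² = C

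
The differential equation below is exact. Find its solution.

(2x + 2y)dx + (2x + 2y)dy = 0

Verify exactness: ∂M/∂y = ∂N/∂x ✓
Find F(x,y) such that ∂F/∂x = M, ∂F/∂y = N
Solution: x² + 2xy + y² = C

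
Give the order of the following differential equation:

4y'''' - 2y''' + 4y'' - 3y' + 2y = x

The order is 4 (highest derivative is of order 4).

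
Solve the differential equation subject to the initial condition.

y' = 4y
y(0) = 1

General solution: y = Ce^(4x)
Applying IC y(0) = 1:
Particular solution: y = e^(4x)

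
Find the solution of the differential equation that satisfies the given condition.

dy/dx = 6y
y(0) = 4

General solution: y = Ce^(6x)
Applying IC y(0) = 4:
Particular solution: y = 4e^(6x)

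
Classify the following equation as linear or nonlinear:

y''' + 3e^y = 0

Nonlinear (e^y is nonlinear in y)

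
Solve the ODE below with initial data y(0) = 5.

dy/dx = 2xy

General solution: y = Ce^(x²)
Applying IC y(0) = 5:
Particular solution: y = 5e^(x²)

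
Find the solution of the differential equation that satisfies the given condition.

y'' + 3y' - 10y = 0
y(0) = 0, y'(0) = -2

General solution: y = C₁e^(2x) + C₂e^(-5x)
Applying ICs: C₁ = -2/7, C₂ = 2/7
Particular solution: y = -(2/7)e^(2x) + (2/7)e^(-5x)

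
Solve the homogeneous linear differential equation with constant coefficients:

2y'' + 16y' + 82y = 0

Characteristic equation: 2r² + 16r + 82 = 0
Divide by 2: r² + 8r + 41 = 0
Roots: r = -4 ± 5i (complex conjugates)
General solution: y = e^(-4x)(C₁cos(5x) + C₂sin(5x))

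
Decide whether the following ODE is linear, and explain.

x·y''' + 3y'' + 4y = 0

Linear (y and its derivatives appear to the first power only, no products of y terms)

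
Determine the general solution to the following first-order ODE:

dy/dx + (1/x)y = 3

Using integrating factor method:

General solution: y = (3/2)x + C/x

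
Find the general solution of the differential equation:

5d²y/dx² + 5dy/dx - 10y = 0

Characteristic equation: 5r² + 5r - 10 = 0
Divide by 5: r² + r - 2 = 0
Roots: r = 1, -2 (distinct real)
General solution: y = C₁e^x + C₂e^(-2x)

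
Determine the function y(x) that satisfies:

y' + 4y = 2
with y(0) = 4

General solution: y = 1/2 + Ce^(-4x)
Applying y(0) = 4: C = 4 - 1/2 = 7/2
Particular solution: y = 1/2 + (7/2)e^(-4x)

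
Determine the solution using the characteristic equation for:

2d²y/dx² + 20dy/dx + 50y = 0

Characteristic equation: 2r² + 20r + 50 = 0
Divide by 2: r² + 10r + 25 = 0
Factored: (r + 5)² = 0
Repeated root: r = -5
General solution: y = (C₁ + C₂x)e^(-5x)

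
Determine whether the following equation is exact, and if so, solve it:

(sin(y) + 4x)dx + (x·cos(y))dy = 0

Verify exactness: ∂M/∂y = ∂N/∂x ✓
Find F(x,y) such that ∂F/∂x = M, ∂F/∂y = N
Solution: x·sin(y) + 2x² = C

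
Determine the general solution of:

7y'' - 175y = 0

Characteristic equation: 7r² - 175 = 0
Divide by 7: r² - 25 = 0
Roots: r = 5, -5 (distinct real)
General solution: y = C₁e^(5x) + C₂e^(-5x)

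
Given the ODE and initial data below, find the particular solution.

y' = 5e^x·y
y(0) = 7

General solution: y = Ce^(5e^x)
Applying IC y(0) = 7:
Particular solution: y = 7e^(5(e^x - 1))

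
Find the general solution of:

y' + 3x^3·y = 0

Using integrating factor method:

General solution: y = Ce^(-3x^4/4)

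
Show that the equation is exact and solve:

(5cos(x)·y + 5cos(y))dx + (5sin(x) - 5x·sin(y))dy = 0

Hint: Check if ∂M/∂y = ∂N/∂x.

Verify exactness: ∂M/∂y = ∂N/∂x ✓
Find F(x,y) such that ∂F/∂x = M, ∂F/∂y = N
Solution: 5sin(x)·y + 5x·cos(y) = C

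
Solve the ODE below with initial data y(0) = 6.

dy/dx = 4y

General solution: y = Ce^(4x)
Applying IC y(0) = 6:
Particular solution: y = 6e^(4x)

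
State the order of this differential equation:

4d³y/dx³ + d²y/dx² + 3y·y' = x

The order is 3 (highest derivative is of order 3).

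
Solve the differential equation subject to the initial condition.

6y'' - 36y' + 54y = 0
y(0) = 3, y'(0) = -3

General solution: y = (C₁ + C₂x)e^(3x)
Repeated root r = 3
Applying ICs: C₁ = 3, C₂ = -12
Particular solution: y = (3 - 12x)e^(3x)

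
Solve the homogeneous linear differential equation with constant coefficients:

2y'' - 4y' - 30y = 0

Characteristic equation: 2r² - 4r - 30 = 0
Divide by 2: r² - 2r - 15 = 0
Roots: r = 5, -3 (distinct real)
General solution: y = C₁e^(5x) + C₂e^(-3x)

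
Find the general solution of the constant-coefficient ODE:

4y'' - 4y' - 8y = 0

Characteristic equation: 4r² - 4r - 8 = 0
Divide by 4: r² - r - 2 = 0
Roots: r = 2, -1 (distinct real)
General solution: y = C₁e^(2x) + C₂e^(-x)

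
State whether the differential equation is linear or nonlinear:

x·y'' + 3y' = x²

Linear (y and its derivatives appear to the first power only, no products of y terms)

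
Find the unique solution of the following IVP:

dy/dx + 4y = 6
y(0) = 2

General solution: y = 3/2 + Ce^(-4x)
Applying y(0) = 2: C = 2 - 3/2 = 1/2
Particular solution: y = 3/2 + (1/2)e^(-4x)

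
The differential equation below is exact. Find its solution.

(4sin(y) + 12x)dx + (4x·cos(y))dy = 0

Verify exactness: ∂M/∂y = ∂N/∂x ✓
Find F(x,y) such that ∂F/∂x = M, ∂F/∂y = N
Solution: 4x·sin(y) + 6x² = C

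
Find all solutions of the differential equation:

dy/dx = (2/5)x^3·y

Separating variables and integrating:
ln|y| = x^4/10 + C

General solution: y = Ce^(x^4/10)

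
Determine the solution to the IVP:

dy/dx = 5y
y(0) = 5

General solution: y = Ce^(5x)
Applying IC y(0) = 5:
Particular solution: y = 5e^(5x)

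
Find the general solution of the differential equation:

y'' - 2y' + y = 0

Characteristic equation: r² - 2r + 1 = 0
Factored: (r - 1)² = 0
Repeated root: r = 1
General solution: y = (C₁ + C₂x)e^x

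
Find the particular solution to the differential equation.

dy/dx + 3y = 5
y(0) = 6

General solution: y = 5/3 + Ce^(-3x)
Applying y(0) = 6: C = 6 - 5/3 = 13/3
Particular solution: y = 5/3 + (13/3)e^(-3x)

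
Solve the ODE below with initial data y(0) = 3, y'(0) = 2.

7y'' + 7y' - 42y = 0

General solution: y = C₁e^(2x) + C₂e^(-3x)
Applying ICs: C₁ = 11/5, C₂ = 4/5
Particular solution: y = (11/5)e^(2x) + (4/5)e^(-3x)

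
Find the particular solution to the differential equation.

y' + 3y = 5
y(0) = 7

General solution: y = 5/3 + Ce^(-3x)
Applying y(0) = 7: C = 7 - 5/3 = 16/3
Particular solution: y = 5/3 + (16/3)e^(-3x)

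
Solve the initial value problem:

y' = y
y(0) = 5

General solution: y = Ce^x
Applying IC y(0) = 5:
Particular solution: y = 5e^x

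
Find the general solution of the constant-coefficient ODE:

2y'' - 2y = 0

Characteristic equation: 2r² - 2 = 0
Divide by 2: r² - 1 = 0
Roots: r = 1, -1 (distinct real)
General solution: y = C₁e^x + C₂e^(-x)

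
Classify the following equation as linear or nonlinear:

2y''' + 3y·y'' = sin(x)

Nonlinear (y·y'' term)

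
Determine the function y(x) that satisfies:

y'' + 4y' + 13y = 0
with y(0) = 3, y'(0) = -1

General solution: y = e^(-2x)(C₁cos(3x) + C₂sin(3x))
Complex roots r = -2 ± 3i
Applying ICs: C₁ = 3, C₂ = 5/3
Particular solution: y = e^(-2x)(3cos(3x) + (5/3)sin(3x))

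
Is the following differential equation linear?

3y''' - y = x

Yes. Linear (y and its derivatives appear to the first power only, no products of y terms)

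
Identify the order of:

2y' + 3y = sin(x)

The order is 1 (highest derivative is of order 1).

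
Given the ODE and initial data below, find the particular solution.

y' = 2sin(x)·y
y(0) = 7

General solution: y = Ce^(-2cos(x))
Applying IC y(0) = 7:
Particular solution: y = 7e^(2(1-cos(x)))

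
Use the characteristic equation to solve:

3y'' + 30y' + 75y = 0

Characteristic equation: 3r² + 30r + 75 = 0
Divide by 3: r² + 10r + 25 = 0
Factored: (r + 5)² = 0
Repeated root: r = -5
General solution: y = (C₁ + C₂x)e^(-5x)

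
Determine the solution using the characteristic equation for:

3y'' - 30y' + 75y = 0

Characteristic equation: 3r² - 30r + 75 = 0
Divide by 3: r² - 10r + 25 = 0
Factored: (r - 5)² = 0
Repeated root: r = 5
General solution: y = (C₁ + C₂x)e^(5x)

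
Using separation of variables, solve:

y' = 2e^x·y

Separating variables and integrating:
ln|y| = 2e^x + C

General solution: y = Ce^(2e^x)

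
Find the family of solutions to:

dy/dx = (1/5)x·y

Separating variables and integrating:
ln|y| = x^2/10 + C

General solution: y = Ce^(x^2/10)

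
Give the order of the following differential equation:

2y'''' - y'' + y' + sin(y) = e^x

The order is 4 (highest derivative is of order 4).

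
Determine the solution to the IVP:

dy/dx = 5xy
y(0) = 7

General solution: y = Ce^(5x²/2)
Applying IC y(0) = 7:
Particular solution: y = 7e^(5x²/2)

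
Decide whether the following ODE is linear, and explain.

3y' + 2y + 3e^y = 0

Nonlinear (e^y is nonlinear in y)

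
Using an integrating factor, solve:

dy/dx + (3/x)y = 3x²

Using integrating factor method:

General solution: y = (1/2)x^3 + Cx^(-3)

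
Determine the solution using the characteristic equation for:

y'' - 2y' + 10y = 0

Characteristic equation: r² - 2r + 10 = 0
Roots: r = 1 ± 3i (complex conjugates)
General solution: y = e^x(C₁cos(3x) + C₂sin(3x))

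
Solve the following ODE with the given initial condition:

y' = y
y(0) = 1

General solution: y = Ce^x
Applying IC y(0) = 1:
Particular solution: y = e^x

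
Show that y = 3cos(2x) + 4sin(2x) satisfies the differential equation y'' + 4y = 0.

Verification:
y'' = -12cos(2x) - 16sin(2x)
y'' + 4y = 0 ✓

Yes, it is a solution.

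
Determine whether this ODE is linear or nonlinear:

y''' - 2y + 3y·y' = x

Nonlinear (product y·y')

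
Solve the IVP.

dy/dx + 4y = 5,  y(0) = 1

General solution: y = 5/4 + Ce^(-4x)
Applying y(0) = 1: C = 1 - 5/4 = -1/4
Particular solution: y = 5/4 - (1/4)e^(-4x)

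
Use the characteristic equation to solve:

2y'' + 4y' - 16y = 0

Characteristic equation: 2r² + 4r - 16 = 0
Divide by 2: r² + 2r - 8 = 0
Roots: r = 2, -4 (distinct real)
General solution: y = C₁e^(2x) + C₂e^(-4x)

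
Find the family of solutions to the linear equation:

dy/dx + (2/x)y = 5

Using integrating factor method:

General solution: y = (5/3)x + Cx^(-2)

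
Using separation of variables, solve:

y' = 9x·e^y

Separating variables and integrating:
-e^(-y) = 9x²/2 + C

General solution: y = -ln(C - 9x²/2)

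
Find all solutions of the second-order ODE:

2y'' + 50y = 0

Characteristic equation: 2r² + 50 = 0
Divide by 2: r² + 25 = 0
Roots: r = ±5i (complex conjugates)
General solution: y = C₁cos(5x) + C₂sin(5x)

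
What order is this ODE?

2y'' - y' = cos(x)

The order is 2 (highest derivative is of order 2).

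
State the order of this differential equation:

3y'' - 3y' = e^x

The order is 2 (highest derivative is of order 2).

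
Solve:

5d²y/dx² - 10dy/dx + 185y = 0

Characteristic equation: 5r² - 10r + 185 = 0
Divide by 5: r² - 2r + 37 = 0
Roots: r = 1 ± 6i (complex conjugates)
General solution: y = e^x(C₁cos(6x) + C₂sin(6x))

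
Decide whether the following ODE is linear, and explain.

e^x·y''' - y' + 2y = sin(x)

Linear (y and its derivatives appear to the first power only, no products of y terms)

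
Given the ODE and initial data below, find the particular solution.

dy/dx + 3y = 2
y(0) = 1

General solution: y = 2/3 + Ce^(-3x)
Applying y(0) = 1: C = 1 - 2/3 = 1/3
Particular solution: y = 2/3 + (1/3)e^(-3x)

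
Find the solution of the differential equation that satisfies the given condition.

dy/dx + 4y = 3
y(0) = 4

General solution: y = 3/4 + Ce^(-4x)
Applying y(0) = 4: C = 4 - 3/4 = 13/4
Particular solution: y = 3/4 + (13/4)e^(-4x)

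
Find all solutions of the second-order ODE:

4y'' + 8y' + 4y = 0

Characteristic equation: 4r² + 8r + 4 = 0
Divide by 4: r² + 2r + 1 = 0
Factored: (r + 1)² = 0
Repeated root: r = -1
General solution: y = (C₁ + C₂x)e^(-x)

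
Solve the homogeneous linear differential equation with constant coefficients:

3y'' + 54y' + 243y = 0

Characteristic equation: 3r² + 54r + 243 = 0
Divide by 3: r² + 18r + 81 = 0
Factored: (r + 9)² = 0
Repeated root: r = -9
General solution: y = (C₁ + C₂x)e^(-9x)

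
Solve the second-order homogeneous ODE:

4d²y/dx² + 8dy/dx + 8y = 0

Characteristic equation: 4r² + 8r + 8 = 0
Divide by 4: r² + 2r + 2 = 0
Roots: r = -1 ± i (complex conjugates)
General solution: y = e^(-x)(C₁cos(x) + C₂sin(x))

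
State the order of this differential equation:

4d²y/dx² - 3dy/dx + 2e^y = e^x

The order is 2 (highest derivative is of order 2).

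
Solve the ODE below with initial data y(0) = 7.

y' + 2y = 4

General solution: y = 2 + Ce^(-2x)
Applying y(0) = 7: C = 7 - 2 = 5
Particular solution: y = 2 + 5e^(-2x)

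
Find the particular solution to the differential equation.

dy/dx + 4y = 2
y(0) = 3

General solution: y = 1/2 + Ce^(-4x)
Applying y(0) = 3: C = 3 - 1/2 = 5/2
Particular solution: y = 1/2 + (5/2)e^(-4x)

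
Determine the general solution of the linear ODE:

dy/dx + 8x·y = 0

Using integrating factor method:

General solution: y = Ce^(-4x^2)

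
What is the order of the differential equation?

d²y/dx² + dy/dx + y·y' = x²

The order is 2 (highest derivative is of order 2).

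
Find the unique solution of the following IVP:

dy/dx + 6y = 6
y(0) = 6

General solution: y = 1 + Ce^(-6x)
Applying y(0) = 6: C = 6 - 1 = 5
Particular solution: y = 1 + 5e^(-6x)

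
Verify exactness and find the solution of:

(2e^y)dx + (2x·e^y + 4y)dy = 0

Verify exactness: ∂M/∂y = ∂N/∂x ✓
Find F(x,y) such that ∂F/∂x = M, ∂F/∂y = N
Solution: 2x·e^y + 2y² = C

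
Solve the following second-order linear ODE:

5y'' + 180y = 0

Characteristic equation: 5r² + 180 = 0
Divide by 5: r² + 36 = 0
Roots: r = ±6i (complex conjugates)
General solution: y = C₁cos(6x) + C₂sin(6x)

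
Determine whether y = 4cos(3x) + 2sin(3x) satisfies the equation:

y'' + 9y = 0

Verification:
y'' = -36cos(3x) - 18sin(3x)
y'' + 9y = 0 ✓

Yes, it is a solution.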